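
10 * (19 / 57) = 10 / 3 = 3.33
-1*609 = -609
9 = 9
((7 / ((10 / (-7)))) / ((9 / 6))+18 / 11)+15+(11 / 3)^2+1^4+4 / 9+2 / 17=28.38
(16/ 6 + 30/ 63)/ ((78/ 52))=44/ 21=2.10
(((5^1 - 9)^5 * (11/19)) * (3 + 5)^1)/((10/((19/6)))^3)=-508288/3375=-150.60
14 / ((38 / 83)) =581 / 19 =30.58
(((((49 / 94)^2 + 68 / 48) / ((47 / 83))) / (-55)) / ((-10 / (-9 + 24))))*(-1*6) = -2786061 / 5710265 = -0.49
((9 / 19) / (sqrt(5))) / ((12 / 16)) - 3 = -3+ 12 * sqrt(5) / 95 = -2.72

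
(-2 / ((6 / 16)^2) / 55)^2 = 16384 / 245025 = 0.07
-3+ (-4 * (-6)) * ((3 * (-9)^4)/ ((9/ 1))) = 52485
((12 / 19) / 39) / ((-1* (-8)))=1 / 494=0.00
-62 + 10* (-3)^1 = -92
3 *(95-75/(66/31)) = 3945/22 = 179.32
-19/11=-1.73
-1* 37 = -37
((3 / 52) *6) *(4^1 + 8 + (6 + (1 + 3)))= 7.62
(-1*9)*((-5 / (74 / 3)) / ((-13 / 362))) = -24435 / 481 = -50.80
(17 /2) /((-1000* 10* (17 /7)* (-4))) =7 /80000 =0.00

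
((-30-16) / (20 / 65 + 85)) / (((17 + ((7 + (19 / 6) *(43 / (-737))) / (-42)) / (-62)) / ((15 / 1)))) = -103288545360 / 217123605397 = -0.48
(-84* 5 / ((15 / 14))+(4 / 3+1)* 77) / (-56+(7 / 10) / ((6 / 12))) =35 / 9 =3.89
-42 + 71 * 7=455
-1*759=-759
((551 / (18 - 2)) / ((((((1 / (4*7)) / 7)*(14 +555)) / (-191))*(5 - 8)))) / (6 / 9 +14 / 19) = 538.11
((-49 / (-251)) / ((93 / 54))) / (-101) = -882 / 785881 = -0.00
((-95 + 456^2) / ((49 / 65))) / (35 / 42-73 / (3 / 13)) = -27019330 / 30919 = -873.87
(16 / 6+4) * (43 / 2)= 430 / 3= 143.33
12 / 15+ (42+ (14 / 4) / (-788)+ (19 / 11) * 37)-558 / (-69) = 228853137 / 1993640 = 114.79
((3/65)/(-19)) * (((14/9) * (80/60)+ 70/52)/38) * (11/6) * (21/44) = -16807/87852960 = -0.00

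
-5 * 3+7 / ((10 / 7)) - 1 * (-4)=-61 / 10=-6.10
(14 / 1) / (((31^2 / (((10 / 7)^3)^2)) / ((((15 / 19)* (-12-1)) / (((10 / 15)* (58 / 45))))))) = -13162500000 / 8899491377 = -1.48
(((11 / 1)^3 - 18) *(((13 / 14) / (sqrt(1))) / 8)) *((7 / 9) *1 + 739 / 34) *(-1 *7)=-117588341 / 4896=-24017.23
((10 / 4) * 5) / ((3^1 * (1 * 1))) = 25 / 6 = 4.17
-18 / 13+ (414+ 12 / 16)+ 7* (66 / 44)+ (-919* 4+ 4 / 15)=-2536457 / 780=-3251.87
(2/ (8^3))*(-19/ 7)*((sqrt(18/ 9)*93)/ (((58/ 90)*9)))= -0.24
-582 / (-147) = 194 / 49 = 3.96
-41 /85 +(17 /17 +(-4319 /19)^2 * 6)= 9513433994 /30685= 310035.33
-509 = -509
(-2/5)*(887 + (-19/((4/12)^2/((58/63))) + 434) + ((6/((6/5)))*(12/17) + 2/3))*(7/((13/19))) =-15841934/3315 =-4778.86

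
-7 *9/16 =-63/16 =-3.94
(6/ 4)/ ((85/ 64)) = 96/ 85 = 1.13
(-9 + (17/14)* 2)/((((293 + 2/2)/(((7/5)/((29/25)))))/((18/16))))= -345/11368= -0.03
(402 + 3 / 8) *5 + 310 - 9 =18503 / 8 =2312.88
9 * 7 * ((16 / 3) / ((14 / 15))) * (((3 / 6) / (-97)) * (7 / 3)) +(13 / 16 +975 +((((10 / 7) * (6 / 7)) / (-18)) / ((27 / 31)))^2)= 23751534318301 / 24448595472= 971.49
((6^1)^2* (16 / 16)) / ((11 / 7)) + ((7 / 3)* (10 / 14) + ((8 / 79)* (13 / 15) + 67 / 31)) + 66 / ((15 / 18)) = 14281012 / 134695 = 106.02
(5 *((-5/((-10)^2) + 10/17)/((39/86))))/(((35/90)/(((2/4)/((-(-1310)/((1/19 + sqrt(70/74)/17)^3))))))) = 573626493/148635305135590 + 527781699 *sqrt(1295)/4920610891067690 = 0.00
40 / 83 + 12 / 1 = 1036 / 83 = 12.48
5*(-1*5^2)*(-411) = 51375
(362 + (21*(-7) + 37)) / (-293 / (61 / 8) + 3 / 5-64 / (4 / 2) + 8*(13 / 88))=-422730 / 115151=-3.67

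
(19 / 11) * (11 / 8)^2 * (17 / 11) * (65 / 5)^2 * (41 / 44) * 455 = 1018320485 / 2816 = 361619.49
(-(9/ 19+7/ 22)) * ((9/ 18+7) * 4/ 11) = -4965/ 2299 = -2.16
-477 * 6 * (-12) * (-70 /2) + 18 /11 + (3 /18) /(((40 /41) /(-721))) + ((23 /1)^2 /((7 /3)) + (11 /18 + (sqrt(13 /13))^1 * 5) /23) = -1532610816833 /1275120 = -1201934.58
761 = 761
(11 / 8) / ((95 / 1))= 11 / 760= 0.01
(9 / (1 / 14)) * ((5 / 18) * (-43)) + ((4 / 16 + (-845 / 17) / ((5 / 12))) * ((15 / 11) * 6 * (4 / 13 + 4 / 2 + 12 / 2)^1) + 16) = -23290609 / 2431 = -9580.67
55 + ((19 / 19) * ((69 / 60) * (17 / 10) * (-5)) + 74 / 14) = 14143 / 280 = 50.51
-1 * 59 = -59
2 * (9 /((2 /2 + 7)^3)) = 9 /256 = 0.04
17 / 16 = 1.06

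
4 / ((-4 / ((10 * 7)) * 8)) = -35 / 4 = -8.75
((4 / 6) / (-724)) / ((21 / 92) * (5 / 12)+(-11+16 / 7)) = 1288 / 12056229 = 0.00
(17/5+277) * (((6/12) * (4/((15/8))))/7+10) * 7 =19927.09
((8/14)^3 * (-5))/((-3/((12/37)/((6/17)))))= 10880/38073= 0.29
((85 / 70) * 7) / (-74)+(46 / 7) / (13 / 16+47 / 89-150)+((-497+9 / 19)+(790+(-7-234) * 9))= -7815841531859 / 4166925644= -1875.69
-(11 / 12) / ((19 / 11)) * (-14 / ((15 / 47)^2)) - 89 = -411827 / 25650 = -16.06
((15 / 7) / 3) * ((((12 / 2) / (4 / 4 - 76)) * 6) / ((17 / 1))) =-12 / 595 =-0.02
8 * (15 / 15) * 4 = 32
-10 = -10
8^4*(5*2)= 40960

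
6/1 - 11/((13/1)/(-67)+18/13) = -3359/1037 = -3.24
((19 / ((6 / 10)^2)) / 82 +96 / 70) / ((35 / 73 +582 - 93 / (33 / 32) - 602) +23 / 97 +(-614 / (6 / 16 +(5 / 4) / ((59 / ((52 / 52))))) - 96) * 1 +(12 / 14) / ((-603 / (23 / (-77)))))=-2938520659837 / 2559630808346160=-0.00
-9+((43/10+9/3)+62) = 603/10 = 60.30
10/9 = 1.11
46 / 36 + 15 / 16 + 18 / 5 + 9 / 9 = 6.82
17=17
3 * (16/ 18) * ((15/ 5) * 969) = 7752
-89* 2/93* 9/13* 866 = -462444/403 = -1147.50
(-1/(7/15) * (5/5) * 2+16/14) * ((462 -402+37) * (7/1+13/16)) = -133375/56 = -2381.70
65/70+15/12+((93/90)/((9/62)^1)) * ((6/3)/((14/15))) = 4393/252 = 17.43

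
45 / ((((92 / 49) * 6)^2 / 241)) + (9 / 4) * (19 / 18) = 2973613 / 33856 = 87.83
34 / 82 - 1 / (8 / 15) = -479 / 328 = -1.46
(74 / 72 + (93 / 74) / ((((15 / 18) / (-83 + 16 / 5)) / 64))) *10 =-256449359 / 3330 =-77011.82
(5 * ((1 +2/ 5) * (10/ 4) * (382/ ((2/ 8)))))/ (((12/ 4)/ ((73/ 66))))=976010/ 99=9858.69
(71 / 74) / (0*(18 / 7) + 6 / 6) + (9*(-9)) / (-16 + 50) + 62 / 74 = -368 / 629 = -0.59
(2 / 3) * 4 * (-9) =-24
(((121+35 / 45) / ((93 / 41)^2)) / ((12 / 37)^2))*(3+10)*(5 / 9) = 20492978545 / 12610242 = 1625.11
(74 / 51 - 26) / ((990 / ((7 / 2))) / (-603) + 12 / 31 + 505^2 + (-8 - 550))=-18202828 / 188684420571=-0.00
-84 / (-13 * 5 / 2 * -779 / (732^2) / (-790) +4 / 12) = -14222912256 / 56430001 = -252.05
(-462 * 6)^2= 7683984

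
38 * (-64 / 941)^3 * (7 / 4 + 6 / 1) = -77201408 / 833237621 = -0.09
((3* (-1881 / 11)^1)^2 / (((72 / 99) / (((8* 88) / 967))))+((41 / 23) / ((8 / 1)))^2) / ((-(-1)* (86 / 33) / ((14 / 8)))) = 1992314039164449 / 11262130688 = 176903.83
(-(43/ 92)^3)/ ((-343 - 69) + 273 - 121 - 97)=79507/ 277991616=0.00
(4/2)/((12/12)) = 2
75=75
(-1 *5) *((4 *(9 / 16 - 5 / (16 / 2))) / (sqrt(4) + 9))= 5 / 44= 0.11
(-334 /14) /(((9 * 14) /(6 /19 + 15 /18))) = -21877 /100548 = -0.22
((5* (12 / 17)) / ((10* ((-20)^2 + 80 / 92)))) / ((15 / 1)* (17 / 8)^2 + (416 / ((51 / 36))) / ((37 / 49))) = 27232 / 14123216745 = 0.00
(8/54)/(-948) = -1/6399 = -0.00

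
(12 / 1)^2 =144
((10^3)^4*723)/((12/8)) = 482000000000000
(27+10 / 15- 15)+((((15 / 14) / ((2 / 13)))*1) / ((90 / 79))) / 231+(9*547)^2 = 24235941.69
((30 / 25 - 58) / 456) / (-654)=0.00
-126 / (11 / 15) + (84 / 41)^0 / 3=-5659 / 33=-171.48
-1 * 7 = -7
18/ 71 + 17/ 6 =1315/ 426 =3.09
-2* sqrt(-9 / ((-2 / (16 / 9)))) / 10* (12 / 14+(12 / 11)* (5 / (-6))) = 8* sqrt(2) / 385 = 0.03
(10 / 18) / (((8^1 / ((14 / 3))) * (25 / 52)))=91 / 135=0.67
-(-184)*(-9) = -1656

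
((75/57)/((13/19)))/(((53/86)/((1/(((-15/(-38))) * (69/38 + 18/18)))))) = 620920/221169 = 2.81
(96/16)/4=3/2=1.50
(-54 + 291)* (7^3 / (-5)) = -81291 / 5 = -16258.20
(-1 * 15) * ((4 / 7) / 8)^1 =-15 / 14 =-1.07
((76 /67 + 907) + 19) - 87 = 56289 /67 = 840.13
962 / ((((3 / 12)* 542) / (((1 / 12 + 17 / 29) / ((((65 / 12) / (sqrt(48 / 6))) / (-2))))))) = -137936* sqrt(2) / 39295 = -4.96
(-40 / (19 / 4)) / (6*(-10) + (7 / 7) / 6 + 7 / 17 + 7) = 0.16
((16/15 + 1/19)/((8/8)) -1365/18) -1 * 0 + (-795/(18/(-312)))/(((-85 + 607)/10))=9385931/49590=189.27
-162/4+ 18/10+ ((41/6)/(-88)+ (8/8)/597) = -6790449/175120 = -38.78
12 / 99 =4 / 33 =0.12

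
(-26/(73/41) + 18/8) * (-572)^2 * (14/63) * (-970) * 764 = 437293777011520/657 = 665591745831.84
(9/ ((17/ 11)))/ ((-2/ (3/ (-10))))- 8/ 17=137/ 340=0.40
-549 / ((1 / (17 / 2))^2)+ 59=-158425 / 4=-39606.25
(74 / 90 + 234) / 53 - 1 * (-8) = 29647 / 2385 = 12.43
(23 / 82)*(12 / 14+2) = 230 / 287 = 0.80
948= 948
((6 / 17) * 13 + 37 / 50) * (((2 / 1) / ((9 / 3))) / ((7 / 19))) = 12293 / 1275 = 9.64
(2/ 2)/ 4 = 1/ 4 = 0.25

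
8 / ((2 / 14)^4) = 19208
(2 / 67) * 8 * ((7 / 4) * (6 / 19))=168 / 1273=0.13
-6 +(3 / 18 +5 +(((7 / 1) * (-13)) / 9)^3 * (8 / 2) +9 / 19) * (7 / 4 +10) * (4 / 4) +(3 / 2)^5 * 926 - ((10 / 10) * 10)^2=-9217464179 / 221616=-41592.05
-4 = -4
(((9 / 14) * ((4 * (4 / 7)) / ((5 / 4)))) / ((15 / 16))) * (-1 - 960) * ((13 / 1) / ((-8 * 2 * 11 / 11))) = 979.04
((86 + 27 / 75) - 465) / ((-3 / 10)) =18932 / 15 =1262.13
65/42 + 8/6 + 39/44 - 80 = -70439/924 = -76.23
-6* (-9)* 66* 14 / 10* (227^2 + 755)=1304381232 / 5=260876246.40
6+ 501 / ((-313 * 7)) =12645 / 2191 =5.77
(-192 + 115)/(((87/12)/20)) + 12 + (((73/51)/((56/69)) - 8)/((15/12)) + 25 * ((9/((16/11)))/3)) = -153.84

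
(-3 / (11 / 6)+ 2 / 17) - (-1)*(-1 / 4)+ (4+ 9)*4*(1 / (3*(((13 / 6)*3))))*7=37919 / 2244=16.90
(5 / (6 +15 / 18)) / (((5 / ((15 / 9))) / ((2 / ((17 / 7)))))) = 140 / 697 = 0.20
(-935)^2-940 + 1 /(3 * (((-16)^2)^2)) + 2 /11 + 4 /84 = 13220504404045 /15138816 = 873285.23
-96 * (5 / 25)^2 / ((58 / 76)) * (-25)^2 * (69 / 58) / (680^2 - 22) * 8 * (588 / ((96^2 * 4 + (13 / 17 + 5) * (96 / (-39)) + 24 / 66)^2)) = -14462367119200 / 515977030996595770409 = -0.00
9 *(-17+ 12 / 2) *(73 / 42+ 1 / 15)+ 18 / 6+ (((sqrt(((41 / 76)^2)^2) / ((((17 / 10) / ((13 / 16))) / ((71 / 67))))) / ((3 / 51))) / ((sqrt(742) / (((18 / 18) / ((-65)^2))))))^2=-5278562888652719388719 / 30047930568975155200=-175.67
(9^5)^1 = 59049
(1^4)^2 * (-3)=-3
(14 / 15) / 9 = 14 / 135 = 0.10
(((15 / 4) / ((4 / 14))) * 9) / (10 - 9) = 945 / 8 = 118.12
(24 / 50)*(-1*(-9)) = 108 / 25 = 4.32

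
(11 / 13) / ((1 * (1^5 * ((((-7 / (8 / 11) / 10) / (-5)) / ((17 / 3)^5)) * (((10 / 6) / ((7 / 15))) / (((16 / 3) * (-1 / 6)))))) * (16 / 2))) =-22717712 / 28431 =-799.05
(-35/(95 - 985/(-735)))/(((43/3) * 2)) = -15435/1217932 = -0.01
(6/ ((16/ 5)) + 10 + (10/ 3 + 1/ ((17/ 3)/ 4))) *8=6493/ 51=127.31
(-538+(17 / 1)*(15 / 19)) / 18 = -9967 / 342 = -29.14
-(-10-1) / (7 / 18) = 198 / 7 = 28.29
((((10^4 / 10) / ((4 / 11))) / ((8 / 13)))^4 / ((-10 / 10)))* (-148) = 3777338680908203125 / 64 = 59020916889190673.83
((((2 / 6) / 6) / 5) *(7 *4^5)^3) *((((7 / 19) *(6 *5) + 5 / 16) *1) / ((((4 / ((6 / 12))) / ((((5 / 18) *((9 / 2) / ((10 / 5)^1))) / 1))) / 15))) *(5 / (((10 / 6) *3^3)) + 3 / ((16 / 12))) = 66014756864000 / 513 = 128683736577.00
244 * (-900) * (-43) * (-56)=-528796800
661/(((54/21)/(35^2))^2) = 48603743125/324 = 150011552.85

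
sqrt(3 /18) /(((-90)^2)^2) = 0.00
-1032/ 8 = -129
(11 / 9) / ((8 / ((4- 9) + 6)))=11 / 72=0.15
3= 3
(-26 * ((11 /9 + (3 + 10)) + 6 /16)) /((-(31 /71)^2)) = 68875183 /34596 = 1990.84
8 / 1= 8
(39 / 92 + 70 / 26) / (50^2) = 3727 / 2990000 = 0.00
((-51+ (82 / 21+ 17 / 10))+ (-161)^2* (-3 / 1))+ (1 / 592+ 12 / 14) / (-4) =-19346332777 / 248640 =-77808.61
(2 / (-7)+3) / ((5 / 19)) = 361 / 35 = 10.31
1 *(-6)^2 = 36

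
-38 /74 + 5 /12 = -43 /444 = -0.10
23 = 23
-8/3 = -2.67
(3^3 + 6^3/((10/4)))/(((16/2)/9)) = 5103/40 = 127.58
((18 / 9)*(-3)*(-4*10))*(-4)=-960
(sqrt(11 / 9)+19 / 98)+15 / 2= sqrt(11) / 3+377 / 49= 8.80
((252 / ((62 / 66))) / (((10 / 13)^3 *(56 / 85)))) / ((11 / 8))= 1008423 / 1550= 650.60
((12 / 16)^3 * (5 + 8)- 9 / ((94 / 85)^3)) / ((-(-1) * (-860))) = 7775127 / 5714417920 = 0.00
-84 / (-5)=84 / 5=16.80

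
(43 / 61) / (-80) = -43 / 4880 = -0.01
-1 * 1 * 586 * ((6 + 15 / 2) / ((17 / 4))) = -31644 / 17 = -1861.41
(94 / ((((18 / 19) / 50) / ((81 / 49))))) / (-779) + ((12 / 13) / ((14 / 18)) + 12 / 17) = -3833814 / 443989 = -8.63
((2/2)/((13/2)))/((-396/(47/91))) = -47/234234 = -0.00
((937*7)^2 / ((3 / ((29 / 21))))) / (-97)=-178227707 / 873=-204155.45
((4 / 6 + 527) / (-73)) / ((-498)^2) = -1583 / 54312876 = -0.00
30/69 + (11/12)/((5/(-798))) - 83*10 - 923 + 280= -372339/230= -1618.87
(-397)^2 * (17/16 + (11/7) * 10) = 296147311/112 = 2644172.42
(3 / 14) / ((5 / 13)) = 39 / 70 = 0.56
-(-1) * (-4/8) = -1/2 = -0.50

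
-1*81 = -81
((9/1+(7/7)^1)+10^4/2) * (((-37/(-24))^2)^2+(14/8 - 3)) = 1218633235/55296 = 22038.36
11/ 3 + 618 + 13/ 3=626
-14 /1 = -14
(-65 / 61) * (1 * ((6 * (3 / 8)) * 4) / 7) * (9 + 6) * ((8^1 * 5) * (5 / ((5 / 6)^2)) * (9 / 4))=-5686200 / 427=-13316.63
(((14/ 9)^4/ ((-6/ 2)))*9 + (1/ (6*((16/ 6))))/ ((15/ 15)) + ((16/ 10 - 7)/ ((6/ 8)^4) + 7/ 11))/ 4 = -65306899/ 7698240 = -8.48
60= 60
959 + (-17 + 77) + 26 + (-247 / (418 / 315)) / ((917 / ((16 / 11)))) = 16559615 / 15851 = 1044.70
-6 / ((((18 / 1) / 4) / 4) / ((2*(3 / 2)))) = -16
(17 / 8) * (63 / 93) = 357 / 248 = 1.44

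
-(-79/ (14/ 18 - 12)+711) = -72522/ 101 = -718.04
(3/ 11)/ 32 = 3/ 352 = 0.01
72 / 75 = 24 / 25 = 0.96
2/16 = 1/8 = 0.12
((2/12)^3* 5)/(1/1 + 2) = 5/648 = 0.01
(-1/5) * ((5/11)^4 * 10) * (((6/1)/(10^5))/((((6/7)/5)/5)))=-35/234256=-0.00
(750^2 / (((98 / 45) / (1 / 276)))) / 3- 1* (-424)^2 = -404511979 / 2254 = -179464.05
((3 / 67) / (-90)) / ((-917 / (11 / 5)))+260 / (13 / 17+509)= 2909582309 / 5704611150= 0.51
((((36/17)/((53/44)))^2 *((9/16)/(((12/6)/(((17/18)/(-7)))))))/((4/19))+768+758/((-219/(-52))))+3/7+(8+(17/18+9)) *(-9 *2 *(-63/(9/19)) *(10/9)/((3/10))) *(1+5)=209863402955984/219616047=955592.30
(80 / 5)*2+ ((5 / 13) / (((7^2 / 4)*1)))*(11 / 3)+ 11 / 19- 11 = 787690 / 36309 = 21.69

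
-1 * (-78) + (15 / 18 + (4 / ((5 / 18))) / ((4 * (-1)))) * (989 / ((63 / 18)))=-73897 / 105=-703.78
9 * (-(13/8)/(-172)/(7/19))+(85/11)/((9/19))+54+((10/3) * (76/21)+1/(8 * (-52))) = 56889081/688688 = 82.61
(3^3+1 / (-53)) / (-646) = -0.04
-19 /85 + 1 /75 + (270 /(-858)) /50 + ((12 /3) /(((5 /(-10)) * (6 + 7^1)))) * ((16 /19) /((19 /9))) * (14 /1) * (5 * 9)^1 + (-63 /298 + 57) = -961831730026 /9807079425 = -98.08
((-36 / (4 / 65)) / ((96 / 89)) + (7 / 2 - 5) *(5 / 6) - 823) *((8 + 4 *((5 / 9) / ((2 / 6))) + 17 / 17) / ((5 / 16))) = -685119 / 10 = -68511.90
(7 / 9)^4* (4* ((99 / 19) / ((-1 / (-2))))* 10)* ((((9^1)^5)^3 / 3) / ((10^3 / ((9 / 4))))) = 22377739463999073 / 950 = 23555515225262.18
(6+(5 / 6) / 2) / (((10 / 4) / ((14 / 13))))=539 / 195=2.76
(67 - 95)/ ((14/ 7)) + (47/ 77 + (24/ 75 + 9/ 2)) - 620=-2419993/ 3850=-628.57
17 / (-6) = -17 / 6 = -2.83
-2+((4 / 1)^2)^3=4094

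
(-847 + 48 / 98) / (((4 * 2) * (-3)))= 41479 / 1176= 35.27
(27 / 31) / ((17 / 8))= 216 / 527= 0.41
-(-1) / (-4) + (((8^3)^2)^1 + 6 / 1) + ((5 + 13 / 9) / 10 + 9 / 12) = 23593603 / 90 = 262151.14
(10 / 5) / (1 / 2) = 4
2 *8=16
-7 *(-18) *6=756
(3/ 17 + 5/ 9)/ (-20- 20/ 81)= -126/ 3485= -0.04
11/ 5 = 2.20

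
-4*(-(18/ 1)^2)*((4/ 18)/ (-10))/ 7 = -144/ 35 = -4.11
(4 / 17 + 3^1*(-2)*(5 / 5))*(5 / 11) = -490 / 187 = -2.62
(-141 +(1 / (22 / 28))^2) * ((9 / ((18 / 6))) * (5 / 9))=-84325 / 363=-232.30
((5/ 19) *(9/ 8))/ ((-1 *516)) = -15/ 26144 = -0.00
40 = 40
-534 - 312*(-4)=714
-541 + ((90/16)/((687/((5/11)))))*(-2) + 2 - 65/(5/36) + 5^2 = -9894707/10076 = -982.01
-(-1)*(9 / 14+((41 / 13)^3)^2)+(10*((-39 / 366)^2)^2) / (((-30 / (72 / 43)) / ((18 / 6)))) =19809453104800912639 / 20116200215362069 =984.75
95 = 95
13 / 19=0.68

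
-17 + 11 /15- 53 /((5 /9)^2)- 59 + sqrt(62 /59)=-18524 /75 + sqrt(3658) /59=-245.96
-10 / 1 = -10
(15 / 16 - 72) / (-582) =0.12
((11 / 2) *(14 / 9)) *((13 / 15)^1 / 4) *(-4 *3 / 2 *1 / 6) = -1001 / 540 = -1.85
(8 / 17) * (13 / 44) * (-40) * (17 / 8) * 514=-66820 / 11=-6074.55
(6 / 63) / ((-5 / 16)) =-32 / 105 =-0.30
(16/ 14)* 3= 24/ 7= 3.43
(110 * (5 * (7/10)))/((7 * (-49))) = -55/49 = -1.12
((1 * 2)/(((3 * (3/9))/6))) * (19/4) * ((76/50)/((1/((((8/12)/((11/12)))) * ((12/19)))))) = 10944/275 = 39.80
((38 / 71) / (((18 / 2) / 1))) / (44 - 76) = -19 / 10224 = -0.00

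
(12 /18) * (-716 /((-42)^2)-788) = -695374 /1323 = -525.60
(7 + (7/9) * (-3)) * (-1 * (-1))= 14/3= 4.67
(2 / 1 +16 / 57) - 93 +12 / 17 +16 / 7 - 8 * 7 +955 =5502860 / 6783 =811.27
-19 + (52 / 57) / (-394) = -213377 / 11229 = -19.00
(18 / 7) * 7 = 18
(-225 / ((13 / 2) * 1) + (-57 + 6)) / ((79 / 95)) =-105735 / 1027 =-102.96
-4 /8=-1 /2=-0.50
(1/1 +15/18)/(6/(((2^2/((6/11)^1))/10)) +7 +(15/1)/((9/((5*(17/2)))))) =121/5677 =0.02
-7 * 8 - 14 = -70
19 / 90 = 0.21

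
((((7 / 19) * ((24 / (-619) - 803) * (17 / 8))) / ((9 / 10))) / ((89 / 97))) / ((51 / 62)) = -925.55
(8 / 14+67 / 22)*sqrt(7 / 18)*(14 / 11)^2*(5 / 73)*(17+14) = 604345*sqrt(14) / 291489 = 7.76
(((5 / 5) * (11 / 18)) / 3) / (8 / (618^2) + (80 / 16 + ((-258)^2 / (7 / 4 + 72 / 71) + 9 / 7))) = 641261005 / 75829351951932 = 0.00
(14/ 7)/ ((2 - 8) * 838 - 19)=-2/ 5047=-0.00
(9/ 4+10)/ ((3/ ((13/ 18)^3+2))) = 679189/ 69984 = 9.70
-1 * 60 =-60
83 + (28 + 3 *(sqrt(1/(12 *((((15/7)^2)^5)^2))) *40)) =1129900996 *sqrt(3)/115330078125 + 111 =111.02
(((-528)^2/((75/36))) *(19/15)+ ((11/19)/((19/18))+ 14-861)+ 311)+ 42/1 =7626450824/45125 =169007.22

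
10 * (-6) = -60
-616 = -616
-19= -19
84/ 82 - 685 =-28043/ 41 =-683.98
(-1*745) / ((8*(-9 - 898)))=745 / 7256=0.10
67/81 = 0.83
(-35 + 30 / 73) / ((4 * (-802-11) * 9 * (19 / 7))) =17675 / 40594716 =0.00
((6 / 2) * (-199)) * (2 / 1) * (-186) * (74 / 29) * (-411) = -6754462776 / 29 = -232912509.52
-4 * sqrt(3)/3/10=-2 * sqrt(3)/15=-0.23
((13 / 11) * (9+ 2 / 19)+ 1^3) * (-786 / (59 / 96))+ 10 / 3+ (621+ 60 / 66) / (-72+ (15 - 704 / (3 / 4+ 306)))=-40501051928911 / 2691425715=-15048.18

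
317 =317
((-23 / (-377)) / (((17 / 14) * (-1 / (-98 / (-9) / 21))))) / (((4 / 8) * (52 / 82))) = -0.08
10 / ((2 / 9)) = 45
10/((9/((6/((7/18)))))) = 120/7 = 17.14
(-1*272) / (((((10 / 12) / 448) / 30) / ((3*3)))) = -39481344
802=802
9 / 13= 0.69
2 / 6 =1 / 3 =0.33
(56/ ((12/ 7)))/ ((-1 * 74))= -49/ 111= -0.44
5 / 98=0.05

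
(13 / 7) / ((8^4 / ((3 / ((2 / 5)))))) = 195 / 57344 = 0.00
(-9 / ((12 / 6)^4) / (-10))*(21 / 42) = 9 / 320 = 0.03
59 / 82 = 0.72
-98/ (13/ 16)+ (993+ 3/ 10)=113449/ 130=872.68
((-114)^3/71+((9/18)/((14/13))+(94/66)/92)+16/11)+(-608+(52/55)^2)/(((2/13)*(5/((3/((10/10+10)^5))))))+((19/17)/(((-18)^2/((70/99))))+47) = -14367668194185911500877/690159514032623250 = -20817.89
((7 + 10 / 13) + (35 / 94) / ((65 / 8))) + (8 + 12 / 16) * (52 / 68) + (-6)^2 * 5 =8081345 / 41548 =194.51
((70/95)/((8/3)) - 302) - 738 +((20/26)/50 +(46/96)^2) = -2957774269/2845440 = -1039.48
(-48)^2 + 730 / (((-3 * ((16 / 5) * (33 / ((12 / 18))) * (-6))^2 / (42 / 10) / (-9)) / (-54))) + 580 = 66988313 / 23232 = 2883.45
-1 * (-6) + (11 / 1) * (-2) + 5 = -11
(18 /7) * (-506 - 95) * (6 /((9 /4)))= -28848 /7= -4121.14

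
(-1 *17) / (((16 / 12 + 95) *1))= -3 / 17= -0.18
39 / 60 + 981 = 19633 / 20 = 981.65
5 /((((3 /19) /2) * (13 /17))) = 3230 /39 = 82.82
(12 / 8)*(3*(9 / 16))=81 / 32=2.53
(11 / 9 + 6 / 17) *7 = 1687 / 153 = 11.03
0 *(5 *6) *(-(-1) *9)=0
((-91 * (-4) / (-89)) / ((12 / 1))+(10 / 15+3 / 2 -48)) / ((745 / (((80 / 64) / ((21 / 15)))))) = -41095 / 742616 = -0.06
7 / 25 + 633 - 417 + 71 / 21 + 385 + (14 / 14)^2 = 317972 / 525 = 605.66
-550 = -550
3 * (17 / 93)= 17 / 31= 0.55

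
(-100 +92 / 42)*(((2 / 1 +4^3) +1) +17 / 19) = -883220 / 133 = -6640.75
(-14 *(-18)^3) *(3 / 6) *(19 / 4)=193914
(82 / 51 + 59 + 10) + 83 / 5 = 22238 / 255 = 87.21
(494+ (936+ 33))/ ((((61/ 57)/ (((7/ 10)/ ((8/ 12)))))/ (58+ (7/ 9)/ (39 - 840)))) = 16271279717/ 195444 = 83252.90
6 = 6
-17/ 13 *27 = -459/ 13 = -35.31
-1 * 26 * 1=-26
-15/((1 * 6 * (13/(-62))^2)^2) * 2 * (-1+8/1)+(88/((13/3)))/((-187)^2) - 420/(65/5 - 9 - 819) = -133970349311180/44398959891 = -3017.42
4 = 4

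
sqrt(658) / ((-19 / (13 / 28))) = -0.63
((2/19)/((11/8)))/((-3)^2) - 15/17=-27943/31977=-0.87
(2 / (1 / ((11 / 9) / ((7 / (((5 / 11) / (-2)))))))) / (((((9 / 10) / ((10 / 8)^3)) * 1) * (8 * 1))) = -3125 / 145152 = -0.02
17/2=8.50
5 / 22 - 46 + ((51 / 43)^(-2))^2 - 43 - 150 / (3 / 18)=-147088203731 / 148834422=-988.27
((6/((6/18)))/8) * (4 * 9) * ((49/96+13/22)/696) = 10467/81664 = 0.13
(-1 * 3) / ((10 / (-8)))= 12 / 5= 2.40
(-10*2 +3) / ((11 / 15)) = -255 / 11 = -23.18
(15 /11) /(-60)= -0.02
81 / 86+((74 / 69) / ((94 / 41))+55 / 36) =4915435 / 1673388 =2.94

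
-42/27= -14/9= -1.56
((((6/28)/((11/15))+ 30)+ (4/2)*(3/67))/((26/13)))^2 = 98269083441/425844496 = 230.76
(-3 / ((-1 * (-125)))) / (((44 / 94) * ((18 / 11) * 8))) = -47 / 12000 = -0.00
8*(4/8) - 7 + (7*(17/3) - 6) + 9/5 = 487/15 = 32.47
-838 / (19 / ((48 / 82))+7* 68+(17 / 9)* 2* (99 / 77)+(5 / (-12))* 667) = -140784 / 39547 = -3.56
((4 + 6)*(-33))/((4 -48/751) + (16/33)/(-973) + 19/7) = -7957573470/160354091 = -49.63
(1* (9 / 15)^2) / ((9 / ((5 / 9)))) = 1 / 45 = 0.02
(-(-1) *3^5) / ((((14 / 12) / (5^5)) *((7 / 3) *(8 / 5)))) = 34171875 / 196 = 174346.30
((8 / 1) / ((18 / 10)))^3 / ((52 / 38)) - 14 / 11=6555322 / 104247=62.88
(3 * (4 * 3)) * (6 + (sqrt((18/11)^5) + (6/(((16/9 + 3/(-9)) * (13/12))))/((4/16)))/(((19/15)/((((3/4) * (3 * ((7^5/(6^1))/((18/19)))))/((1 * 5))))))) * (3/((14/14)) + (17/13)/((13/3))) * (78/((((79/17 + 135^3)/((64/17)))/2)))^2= 3024374939615232 * sqrt(22)/582130237589747099 + 8068003404447744/73914357740546401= 0.13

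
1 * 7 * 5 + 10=45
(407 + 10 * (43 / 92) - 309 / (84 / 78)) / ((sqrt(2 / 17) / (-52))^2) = 461610656 / 161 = 2867146.93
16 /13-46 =-582 /13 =-44.77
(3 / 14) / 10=3 / 140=0.02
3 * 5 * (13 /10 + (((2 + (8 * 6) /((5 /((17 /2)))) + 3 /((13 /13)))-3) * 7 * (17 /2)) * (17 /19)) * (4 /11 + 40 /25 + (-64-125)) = -1373900859 /110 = -12490007.81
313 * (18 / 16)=2817 / 8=352.12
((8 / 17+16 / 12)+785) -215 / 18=237107 / 306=774.86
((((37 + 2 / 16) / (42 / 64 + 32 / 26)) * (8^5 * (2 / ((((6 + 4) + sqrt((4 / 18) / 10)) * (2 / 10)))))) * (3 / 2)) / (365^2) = 2484338688 / 342191077- 414056448 * sqrt(5) / 8554776925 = 7.15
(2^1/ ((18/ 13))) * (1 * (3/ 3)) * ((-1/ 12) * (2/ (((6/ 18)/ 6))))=-13/ 3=-4.33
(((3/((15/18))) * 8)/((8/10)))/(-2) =-18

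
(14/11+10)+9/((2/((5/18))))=551/44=12.52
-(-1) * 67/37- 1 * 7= -192/37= -5.19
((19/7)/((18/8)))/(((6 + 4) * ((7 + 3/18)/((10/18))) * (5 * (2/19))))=722/40635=0.02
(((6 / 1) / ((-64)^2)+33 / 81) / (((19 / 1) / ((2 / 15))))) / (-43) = -22609 / 338826240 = -0.00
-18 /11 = -1.64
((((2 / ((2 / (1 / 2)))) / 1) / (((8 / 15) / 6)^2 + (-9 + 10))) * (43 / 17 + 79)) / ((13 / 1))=1403325 / 451061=3.11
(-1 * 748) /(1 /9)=-6732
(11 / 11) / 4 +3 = 13 / 4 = 3.25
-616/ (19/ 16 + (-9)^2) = -9856/ 1315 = -7.50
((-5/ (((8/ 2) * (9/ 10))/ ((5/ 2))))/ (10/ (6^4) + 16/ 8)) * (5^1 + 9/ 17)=-211500/ 22117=-9.56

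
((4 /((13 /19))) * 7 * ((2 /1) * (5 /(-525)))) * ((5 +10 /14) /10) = -608 /1365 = -0.45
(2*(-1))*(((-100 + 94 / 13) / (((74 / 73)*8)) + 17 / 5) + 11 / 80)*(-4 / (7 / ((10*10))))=-3040670 / 3367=-903.08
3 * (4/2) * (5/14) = 15/7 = 2.14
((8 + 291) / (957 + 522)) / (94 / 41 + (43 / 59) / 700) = 506296700 / 5744381277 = 0.09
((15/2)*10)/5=15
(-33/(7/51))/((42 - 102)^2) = -187/2800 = -0.07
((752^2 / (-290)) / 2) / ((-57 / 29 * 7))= 141376 / 1995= 70.87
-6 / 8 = -3 / 4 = -0.75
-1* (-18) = 18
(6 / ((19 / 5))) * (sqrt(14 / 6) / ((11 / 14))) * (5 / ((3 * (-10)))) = -70 * sqrt(21) / 627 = -0.51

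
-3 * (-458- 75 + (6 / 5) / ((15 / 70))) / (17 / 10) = 930.71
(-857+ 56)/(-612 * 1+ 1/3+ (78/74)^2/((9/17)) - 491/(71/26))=233569197/230178178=1.01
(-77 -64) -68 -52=-261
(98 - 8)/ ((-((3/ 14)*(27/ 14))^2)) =-384160/ 729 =-526.97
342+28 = 370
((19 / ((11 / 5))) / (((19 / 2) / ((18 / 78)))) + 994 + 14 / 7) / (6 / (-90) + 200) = 2136870 / 428857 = 4.98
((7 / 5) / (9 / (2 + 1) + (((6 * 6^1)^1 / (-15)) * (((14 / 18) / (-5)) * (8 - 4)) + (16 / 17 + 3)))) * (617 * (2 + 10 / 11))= 17621520 / 59147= 297.93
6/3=2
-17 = -17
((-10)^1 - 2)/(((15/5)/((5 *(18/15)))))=-24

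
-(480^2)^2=-53084160000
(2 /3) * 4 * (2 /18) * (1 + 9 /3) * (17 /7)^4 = 2672672 /64827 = 41.23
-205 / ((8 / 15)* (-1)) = 3075 / 8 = 384.38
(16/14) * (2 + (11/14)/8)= 235/98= 2.40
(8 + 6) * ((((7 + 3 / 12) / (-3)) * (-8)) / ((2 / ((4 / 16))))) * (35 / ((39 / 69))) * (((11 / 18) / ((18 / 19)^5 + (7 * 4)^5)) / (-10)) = -80926343617 / 10878339262752000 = -0.00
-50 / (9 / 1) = -50 / 9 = -5.56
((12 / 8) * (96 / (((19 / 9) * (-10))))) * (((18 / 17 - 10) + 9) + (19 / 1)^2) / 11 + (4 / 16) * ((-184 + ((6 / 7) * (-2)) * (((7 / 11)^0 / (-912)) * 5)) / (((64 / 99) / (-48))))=2309066703 / 723520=3191.43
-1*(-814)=814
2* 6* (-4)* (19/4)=-228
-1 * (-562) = 562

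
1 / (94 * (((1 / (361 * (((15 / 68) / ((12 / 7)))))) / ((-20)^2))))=315875 / 1598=197.67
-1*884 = -884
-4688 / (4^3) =-293 / 4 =-73.25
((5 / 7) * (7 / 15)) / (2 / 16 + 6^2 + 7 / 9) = 24 / 2657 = 0.01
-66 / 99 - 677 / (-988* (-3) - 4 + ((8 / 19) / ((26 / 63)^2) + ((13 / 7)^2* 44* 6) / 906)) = -189066581255 / 211220549094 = -0.90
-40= -40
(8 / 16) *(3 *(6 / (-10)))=-9 / 10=-0.90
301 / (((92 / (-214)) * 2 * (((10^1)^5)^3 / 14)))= -225449 / 46000000000000000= -0.00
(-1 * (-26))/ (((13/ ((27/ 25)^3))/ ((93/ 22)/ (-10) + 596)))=1500.51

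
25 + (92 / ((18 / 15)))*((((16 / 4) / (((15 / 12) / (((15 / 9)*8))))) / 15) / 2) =3619 / 27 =134.04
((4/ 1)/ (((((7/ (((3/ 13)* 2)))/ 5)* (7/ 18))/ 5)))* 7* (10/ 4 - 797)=-1225800/ 13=-94292.31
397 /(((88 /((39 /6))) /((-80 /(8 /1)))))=-25805 /88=-293.24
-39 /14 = -2.79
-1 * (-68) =68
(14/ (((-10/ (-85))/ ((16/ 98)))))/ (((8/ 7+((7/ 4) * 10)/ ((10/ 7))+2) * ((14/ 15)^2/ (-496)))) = -718.67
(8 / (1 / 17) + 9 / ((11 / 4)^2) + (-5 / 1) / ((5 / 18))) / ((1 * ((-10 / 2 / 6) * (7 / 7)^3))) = -143.03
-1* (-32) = 32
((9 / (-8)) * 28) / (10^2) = -0.32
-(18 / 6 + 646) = -649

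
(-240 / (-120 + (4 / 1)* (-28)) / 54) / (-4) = -5 / 1044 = -0.00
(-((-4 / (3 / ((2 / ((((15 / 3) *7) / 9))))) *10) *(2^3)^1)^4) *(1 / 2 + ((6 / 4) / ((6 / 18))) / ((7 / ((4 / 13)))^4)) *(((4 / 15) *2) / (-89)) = 397625099072569344 / 14653714841129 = 27134.76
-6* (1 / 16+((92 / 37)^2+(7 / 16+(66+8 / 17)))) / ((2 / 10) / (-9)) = 459673515 / 23273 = 19751.36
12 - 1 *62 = -50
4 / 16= 1 / 4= 0.25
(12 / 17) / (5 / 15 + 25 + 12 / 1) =9 / 476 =0.02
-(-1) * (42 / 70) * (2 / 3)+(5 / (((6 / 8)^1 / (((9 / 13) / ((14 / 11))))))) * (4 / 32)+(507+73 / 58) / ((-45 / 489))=-874388903 / 158340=-5522.22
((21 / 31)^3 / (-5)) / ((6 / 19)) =-58653 / 297910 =-0.20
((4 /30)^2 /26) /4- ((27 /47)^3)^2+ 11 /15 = 43987203116089 /63058409674650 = 0.70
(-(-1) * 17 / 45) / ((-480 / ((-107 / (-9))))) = -1819 / 194400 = -0.01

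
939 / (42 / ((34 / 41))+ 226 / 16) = 127704 / 8809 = 14.50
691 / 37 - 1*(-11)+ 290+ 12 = 12272 / 37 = 331.68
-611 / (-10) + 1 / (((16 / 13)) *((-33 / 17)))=160199 / 2640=60.68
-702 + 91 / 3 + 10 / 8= -8045 / 12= -670.42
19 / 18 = 1.06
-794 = -794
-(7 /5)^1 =-7 /5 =-1.40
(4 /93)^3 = 0.00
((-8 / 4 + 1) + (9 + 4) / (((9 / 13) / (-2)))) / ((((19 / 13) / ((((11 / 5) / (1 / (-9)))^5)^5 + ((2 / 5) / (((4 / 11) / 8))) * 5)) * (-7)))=-350875215224955108853142384643591271171330253614210489 / 356733798980712890625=-983577155367679273439044600000000.00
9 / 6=3 / 2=1.50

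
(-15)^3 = -3375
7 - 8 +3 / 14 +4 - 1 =31 / 14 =2.21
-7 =-7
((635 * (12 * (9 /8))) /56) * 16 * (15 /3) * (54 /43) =15379.24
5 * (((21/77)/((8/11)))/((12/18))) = 45/16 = 2.81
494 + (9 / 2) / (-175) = 172891 / 350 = 493.97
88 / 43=2.05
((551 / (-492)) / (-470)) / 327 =551 / 75615480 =0.00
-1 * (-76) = 76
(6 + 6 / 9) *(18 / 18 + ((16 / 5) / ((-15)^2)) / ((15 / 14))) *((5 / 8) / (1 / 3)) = 17099 / 1350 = 12.67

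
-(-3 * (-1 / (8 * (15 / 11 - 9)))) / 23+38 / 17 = 195963 / 87584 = 2.24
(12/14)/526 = 3/1841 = 0.00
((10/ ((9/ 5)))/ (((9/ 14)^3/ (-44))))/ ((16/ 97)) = -36598100/ 6561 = -5578.13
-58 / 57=-1.02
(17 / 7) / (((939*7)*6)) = 17 / 276066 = 0.00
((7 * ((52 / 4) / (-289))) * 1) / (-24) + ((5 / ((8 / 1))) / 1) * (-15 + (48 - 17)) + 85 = 659011 / 6936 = 95.01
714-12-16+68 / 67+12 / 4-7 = 45762 / 67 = 683.01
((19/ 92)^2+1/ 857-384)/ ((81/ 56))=-6498526979/ 24481062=-265.45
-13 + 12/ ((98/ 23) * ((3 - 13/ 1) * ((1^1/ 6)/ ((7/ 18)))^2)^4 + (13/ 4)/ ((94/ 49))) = -651601998863/ 51062395499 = -12.76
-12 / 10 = -6 / 5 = -1.20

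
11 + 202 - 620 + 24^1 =-383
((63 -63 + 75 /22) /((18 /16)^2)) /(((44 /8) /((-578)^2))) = 534534400 /3267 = 163616.28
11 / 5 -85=-414 / 5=-82.80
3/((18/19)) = 19/6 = 3.17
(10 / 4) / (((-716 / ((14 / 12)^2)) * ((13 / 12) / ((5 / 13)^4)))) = -153125 / 1595074728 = -0.00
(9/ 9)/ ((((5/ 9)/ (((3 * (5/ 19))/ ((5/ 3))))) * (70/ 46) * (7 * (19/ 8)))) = 14904/ 442225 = 0.03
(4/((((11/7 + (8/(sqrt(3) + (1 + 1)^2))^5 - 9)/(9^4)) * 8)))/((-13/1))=118.30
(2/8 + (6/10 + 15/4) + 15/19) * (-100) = -10240/19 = -538.95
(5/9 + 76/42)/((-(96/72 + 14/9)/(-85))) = 12665/182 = 69.59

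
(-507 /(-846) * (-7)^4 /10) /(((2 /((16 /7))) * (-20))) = -57967 /7050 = -8.22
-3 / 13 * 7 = -21 / 13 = -1.62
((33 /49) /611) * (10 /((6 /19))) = 1045 /29939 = 0.03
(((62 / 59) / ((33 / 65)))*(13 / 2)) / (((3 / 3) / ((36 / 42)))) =52390 / 4543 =11.53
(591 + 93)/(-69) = -228/23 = -9.91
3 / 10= 0.30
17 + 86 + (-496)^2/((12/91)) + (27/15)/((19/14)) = 1865725.66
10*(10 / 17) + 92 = 97.88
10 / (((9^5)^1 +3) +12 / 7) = 35 / 206688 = 0.00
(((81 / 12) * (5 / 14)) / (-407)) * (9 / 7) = -1215 / 159544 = -0.01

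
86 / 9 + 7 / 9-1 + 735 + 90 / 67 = 149881 / 201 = 745.68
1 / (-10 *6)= -1 / 60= -0.02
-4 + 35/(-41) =-199/41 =-4.85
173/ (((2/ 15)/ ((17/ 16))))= 44115/ 32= 1378.59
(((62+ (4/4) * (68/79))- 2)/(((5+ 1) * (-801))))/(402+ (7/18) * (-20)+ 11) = -2404/76926171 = -0.00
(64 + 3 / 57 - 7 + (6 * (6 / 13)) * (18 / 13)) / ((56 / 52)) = 97754 / 1729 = 56.54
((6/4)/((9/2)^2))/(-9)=-0.01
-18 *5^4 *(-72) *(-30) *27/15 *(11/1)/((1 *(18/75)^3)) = -34804687500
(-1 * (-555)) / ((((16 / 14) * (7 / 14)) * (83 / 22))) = 42735 / 166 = 257.44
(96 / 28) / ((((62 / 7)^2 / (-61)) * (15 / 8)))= -6832 / 4805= -1.42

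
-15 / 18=-5 / 6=-0.83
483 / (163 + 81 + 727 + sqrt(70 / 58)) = 197113 / 396266 -7 * sqrt(1015) / 396266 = 0.50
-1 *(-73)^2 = -5329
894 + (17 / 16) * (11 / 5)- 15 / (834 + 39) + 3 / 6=20877977 / 23280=896.82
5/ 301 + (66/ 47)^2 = 1322201/ 664909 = 1.99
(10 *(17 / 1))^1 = 170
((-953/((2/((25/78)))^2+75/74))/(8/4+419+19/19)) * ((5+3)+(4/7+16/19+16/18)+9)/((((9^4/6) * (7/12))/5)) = -20367635125000/2381457303354339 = -0.01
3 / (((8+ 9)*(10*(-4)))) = -3 / 680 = -0.00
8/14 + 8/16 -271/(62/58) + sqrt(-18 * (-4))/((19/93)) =-109561/434 + 558 * sqrt(2)/19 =-210.91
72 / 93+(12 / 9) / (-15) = 956 / 1395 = 0.69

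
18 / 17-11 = -169 / 17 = -9.94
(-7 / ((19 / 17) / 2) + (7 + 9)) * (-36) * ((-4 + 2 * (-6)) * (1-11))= -380160 / 19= -20008.42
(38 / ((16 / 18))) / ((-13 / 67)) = -11457 / 52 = -220.33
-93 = -93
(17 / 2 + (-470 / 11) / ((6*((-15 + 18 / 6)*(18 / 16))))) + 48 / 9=14.36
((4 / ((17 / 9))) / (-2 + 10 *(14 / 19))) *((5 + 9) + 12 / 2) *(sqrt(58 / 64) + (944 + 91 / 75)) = 7464.56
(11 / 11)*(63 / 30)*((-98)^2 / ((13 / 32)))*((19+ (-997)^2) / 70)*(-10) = -458238955776 / 65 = -7049830088.86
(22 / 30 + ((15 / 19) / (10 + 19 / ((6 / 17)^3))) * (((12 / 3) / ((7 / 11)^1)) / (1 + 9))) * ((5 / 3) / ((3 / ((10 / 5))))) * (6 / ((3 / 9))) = 559762324 / 38107293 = 14.69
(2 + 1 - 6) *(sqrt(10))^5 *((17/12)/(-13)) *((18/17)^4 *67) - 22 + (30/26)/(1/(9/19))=-5299/247 + 175834800 *sqrt(10)/63869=8684.47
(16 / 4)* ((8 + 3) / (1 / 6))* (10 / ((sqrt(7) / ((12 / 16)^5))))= 236.79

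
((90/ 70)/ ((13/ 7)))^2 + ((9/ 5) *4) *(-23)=-139527/ 845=-165.12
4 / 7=0.57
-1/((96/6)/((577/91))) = -577/1456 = -0.40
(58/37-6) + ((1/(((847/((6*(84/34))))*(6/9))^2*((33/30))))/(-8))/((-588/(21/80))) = -3419661564835/771509017664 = -4.43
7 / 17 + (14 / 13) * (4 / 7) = 227 / 221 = 1.03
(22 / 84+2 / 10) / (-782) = -97 / 164220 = -0.00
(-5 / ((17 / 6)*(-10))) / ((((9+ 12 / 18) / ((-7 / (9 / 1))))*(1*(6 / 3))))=-7 / 986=-0.01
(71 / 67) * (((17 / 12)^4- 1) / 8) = 4457735 / 11114496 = 0.40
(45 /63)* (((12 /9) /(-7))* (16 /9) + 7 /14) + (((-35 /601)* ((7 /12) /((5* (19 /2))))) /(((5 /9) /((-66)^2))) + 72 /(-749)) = -5.59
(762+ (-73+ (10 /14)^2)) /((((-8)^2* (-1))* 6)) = -5631 /3136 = -1.80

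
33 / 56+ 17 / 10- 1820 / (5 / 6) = -610879 / 280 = -2181.71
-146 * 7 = -1022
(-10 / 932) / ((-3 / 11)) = 55 / 1398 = 0.04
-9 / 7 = -1.29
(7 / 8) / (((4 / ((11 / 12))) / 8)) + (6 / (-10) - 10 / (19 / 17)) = -36221 / 4560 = -7.94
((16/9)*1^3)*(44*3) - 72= 488/3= 162.67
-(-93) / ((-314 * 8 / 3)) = -279 / 2512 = -0.11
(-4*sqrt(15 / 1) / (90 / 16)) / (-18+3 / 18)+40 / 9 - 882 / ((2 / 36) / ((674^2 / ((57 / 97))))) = -2098716960056 / 171+64*sqrt(15) / 1605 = -12273198596.66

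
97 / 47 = 2.06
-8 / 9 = -0.89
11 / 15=0.73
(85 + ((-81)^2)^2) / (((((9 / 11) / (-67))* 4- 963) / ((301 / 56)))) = -240254.25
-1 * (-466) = 466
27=27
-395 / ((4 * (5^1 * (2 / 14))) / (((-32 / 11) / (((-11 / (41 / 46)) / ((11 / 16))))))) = -22673 / 1012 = -22.40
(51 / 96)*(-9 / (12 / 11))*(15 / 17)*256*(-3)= 2970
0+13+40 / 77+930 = 72651 / 77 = 943.52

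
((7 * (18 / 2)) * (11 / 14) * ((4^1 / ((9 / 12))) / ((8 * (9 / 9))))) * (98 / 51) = 1078 / 17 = 63.41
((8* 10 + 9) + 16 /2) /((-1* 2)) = -97 /2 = -48.50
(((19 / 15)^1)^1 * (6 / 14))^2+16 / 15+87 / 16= 6.80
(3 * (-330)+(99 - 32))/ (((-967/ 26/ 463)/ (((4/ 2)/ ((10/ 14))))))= 155555036/ 4835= 32172.71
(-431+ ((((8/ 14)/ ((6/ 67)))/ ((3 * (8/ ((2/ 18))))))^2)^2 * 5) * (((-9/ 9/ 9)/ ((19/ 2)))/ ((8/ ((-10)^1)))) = -57018983610335255/ 9048952467297792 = -6.30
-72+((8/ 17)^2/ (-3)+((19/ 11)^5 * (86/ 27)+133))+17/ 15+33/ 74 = 51833443372313/ 464971952610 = 111.48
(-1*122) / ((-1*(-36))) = -61 / 18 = -3.39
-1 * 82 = -82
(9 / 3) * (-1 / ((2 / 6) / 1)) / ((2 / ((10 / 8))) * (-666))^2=-25 / 3154176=-0.00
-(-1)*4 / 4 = 1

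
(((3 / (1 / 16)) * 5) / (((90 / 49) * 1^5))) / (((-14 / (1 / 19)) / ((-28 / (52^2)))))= 49 / 9633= 0.01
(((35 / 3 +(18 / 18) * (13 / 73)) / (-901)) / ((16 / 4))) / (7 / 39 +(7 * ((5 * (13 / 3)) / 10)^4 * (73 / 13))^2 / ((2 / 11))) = -9440001792 / 11854564980126466955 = -0.00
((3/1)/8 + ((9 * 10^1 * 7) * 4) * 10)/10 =201603/80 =2520.04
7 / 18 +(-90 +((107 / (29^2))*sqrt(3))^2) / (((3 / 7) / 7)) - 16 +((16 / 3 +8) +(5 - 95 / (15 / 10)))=-19476200813 / 12731058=-1529.82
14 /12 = 7 /6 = 1.17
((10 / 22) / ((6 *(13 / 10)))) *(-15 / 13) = -125 / 1859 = -0.07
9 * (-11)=-99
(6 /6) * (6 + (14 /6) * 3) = 13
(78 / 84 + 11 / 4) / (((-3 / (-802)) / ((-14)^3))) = -2698462.67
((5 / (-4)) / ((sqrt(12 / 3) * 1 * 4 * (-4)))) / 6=5 / 768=0.01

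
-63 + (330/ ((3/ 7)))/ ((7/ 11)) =1147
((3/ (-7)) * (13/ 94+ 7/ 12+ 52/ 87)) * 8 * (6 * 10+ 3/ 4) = -5243697/ 19082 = -274.80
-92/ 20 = -23/ 5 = -4.60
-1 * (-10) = 10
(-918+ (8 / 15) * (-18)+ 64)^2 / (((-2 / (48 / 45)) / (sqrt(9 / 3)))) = -149160992 * sqrt(3) / 375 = -688945.11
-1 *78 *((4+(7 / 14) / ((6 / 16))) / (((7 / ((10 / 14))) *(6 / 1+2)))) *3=-780 / 49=-15.92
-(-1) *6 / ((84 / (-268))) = -134 / 7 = -19.14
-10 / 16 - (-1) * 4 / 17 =-53 / 136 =-0.39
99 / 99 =1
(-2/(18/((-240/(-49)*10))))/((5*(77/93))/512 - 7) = 12697600/16313423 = 0.78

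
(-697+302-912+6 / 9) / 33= -3919 / 99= -39.59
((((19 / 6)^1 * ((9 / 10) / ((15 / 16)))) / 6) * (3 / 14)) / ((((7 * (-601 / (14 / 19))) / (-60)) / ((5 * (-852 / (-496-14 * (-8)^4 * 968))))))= 1278 / 14595526001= 0.00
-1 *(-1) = 1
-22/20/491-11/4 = -2.75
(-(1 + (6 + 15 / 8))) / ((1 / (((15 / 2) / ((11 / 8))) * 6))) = -3195 / 11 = -290.45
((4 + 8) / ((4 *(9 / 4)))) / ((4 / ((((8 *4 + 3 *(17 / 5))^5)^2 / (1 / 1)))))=174913992535407978606601 / 29296875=5970397611875259.00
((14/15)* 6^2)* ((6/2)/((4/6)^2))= 1134/5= 226.80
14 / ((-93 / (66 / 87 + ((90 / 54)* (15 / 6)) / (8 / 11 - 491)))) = -4927307 / 43634763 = -0.11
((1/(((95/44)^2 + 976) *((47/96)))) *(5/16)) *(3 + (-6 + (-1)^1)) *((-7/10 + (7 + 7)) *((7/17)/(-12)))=257488/216707177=0.00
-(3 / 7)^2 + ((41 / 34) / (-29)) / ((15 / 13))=-159227 / 724710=-0.22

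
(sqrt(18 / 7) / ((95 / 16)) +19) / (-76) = -1 / 4- 12*sqrt(14) / 12635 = -0.25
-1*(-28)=28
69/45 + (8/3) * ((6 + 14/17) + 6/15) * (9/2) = 4499/51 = 88.22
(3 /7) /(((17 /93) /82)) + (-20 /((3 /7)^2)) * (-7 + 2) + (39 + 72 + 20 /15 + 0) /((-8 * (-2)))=12744341 /17136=743.72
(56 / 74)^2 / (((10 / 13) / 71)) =361816 / 6845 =52.86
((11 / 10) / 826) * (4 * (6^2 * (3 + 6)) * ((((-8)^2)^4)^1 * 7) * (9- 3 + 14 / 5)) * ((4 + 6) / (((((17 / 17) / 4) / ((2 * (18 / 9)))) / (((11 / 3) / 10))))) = 154348239716352 / 1475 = 104642874383.97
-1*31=-31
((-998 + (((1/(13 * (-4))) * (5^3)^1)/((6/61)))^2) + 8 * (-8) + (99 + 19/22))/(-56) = 6.52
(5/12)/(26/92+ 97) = 23/5370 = 0.00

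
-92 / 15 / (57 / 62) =-5704 / 855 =-6.67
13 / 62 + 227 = 14087 / 62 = 227.21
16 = 16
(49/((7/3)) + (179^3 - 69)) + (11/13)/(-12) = 894705385/156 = 5735290.93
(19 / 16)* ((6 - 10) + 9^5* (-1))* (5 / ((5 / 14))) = -7854049 / 8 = -981756.12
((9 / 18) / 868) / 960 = 1 / 1666560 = 0.00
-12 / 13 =-0.92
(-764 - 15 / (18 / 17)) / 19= -4669 / 114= -40.96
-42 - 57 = -99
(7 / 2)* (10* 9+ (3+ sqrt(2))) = 7* sqrt(2) / 2+ 651 / 2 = 330.45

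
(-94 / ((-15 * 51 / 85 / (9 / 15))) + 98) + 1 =1579 / 15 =105.27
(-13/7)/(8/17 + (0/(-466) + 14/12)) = -1.13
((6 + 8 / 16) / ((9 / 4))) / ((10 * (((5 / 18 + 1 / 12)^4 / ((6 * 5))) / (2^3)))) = 8957952 / 2197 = 4077.36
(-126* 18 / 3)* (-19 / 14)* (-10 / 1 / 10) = -1026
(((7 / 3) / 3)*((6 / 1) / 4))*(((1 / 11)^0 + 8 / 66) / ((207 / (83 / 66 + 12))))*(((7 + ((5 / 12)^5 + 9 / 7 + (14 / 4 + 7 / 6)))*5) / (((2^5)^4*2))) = 3655565335625 / 1411612873813131264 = 0.00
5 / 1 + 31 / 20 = 131 / 20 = 6.55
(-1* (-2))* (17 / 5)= 34 / 5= 6.80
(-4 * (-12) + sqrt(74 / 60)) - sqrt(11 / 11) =sqrt(1110) / 30 + 47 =48.11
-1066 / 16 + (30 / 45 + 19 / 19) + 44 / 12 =-1471 / 24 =-61.29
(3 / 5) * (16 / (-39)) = -16 / 65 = -0.25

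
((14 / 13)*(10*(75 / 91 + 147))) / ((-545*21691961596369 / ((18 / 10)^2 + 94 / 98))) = -276788352 / 489494840094223852525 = -0.00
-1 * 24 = -24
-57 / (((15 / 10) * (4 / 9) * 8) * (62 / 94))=-16.20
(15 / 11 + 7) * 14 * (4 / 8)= 644 / 11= 58.55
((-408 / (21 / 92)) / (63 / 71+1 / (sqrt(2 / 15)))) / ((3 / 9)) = 940608 / 1327 -3710176 * sqrt(30) / 9289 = -1478.87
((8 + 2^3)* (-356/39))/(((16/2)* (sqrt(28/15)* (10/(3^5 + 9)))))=-2136* sqrt(105)/65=-336.73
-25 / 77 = -0.32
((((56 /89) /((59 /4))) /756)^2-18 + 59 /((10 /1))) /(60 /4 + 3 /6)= -2432186844569 /3115611247995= -0.78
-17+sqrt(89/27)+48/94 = -775/47+sqrt(267)/9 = -14.67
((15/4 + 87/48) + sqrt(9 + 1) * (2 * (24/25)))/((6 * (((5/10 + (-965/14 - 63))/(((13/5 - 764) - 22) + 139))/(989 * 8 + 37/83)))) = 219710681883/6108800 + 14811956082 * sqrt(10)/1193125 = 75224.11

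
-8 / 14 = -0.57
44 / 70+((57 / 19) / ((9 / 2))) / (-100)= 653 / 1050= 0.62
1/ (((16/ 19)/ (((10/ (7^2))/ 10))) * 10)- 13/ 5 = -4073/ 1568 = -2.60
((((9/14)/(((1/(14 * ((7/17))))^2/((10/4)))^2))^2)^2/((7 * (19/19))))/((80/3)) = 101048158468862909061455067890625/48661191875666868481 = 2076565628048.09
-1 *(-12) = 12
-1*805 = -805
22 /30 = 11 /15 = 0.73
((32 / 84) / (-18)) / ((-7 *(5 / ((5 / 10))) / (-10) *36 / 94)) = -94 / 11907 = -0.01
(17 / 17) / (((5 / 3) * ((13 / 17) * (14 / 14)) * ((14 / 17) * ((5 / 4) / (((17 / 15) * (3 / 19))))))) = 29478 / 216125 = 0.14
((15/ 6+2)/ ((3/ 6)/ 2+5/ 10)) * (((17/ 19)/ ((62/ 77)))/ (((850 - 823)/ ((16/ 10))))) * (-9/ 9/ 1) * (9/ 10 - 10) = 476476/ 132525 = 3.60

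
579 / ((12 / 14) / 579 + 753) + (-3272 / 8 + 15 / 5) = -412243601 / 1017305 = -405.23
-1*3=-3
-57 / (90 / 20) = -38 / 3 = -12.67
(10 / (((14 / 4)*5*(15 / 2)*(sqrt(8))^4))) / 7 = 1 / 5880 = 0.00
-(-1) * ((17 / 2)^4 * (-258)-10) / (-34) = 10774289 / 272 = 39611.36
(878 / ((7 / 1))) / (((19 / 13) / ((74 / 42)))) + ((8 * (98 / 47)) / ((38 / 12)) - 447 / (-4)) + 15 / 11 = 1557114863 / 5775924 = 269.59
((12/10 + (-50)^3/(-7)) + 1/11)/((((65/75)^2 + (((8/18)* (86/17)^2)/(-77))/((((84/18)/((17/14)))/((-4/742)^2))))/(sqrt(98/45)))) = 16554505493119461* sqrt(10)/1492002684589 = 35087.03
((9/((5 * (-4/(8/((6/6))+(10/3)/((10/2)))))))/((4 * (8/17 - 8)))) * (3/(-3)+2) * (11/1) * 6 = 21879/2560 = 8.55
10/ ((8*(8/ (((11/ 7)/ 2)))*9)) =55/ 4032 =0.01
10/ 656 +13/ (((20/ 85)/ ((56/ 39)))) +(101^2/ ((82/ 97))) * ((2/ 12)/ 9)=302.81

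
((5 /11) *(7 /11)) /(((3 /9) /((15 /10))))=315 /242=1.30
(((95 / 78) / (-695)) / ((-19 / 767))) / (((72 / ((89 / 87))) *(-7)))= -5251 / 36569232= -0.00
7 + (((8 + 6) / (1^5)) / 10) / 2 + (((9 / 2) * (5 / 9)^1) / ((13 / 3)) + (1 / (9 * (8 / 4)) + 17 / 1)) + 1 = 30809 / 1170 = 26.33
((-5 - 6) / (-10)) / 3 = 11 / 30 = 0.37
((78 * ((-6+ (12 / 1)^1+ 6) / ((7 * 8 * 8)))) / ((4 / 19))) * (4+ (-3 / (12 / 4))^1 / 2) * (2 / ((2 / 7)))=15561 / 64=243.14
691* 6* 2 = 8292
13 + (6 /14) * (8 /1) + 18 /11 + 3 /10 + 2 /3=43963 /2310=19.03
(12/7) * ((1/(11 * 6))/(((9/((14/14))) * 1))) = 2/693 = 0.00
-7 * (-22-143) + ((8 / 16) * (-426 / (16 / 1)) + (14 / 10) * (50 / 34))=311099 / 272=1143.75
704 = 704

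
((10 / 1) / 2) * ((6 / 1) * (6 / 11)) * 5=900 / 11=81.82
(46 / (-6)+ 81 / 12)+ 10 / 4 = 19 / 12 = 1.58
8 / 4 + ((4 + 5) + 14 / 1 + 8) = 33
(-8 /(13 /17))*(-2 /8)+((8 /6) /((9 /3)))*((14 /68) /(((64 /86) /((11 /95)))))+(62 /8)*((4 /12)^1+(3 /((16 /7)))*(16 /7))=86051483 /3023280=28.46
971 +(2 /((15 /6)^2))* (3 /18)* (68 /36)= 655493 /675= 971.10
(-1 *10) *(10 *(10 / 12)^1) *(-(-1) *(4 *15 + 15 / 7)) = -36250 / 7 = -5178.57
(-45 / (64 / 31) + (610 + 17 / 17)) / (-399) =-5387 / 3648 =-1.48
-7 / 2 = -3.50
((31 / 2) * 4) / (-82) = -0.76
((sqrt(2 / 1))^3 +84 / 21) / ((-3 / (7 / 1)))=-28 / 3 - 14 * sqrt(2) / 3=-15.93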